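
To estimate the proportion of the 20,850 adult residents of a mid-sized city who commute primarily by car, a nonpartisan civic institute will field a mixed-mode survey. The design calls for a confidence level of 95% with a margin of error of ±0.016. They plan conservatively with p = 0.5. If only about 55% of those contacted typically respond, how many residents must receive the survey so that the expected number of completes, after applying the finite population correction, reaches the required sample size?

5782

For 95% confidence, z = 1.960.
Completed interviews needed (unadjusted): n₀ = 1.960² × 0.2500 / 0.016² ≈ 3751.56 → 3752.
FPC for N = 20,850: n = 3752 / (1 + 3751/20850) = 3752 / 1.1799 ≈ 3179.92 → 3180.
At a 55% response rate, contacts needed = 3180 / 0.55 ≈ 5781.82 → 5782.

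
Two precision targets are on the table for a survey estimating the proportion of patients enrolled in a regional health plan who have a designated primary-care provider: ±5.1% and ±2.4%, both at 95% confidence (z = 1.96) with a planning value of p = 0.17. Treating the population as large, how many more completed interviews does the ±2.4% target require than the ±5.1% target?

733

At ±5.1%: n = 1.96² × 0.1411 / 0.051² ≈ 208.40 → 209.
At ±2.4%: n = 1.96² × 0.1411 / 0.024² ≈ 941.06 → 942.
Additional respondents: 942 − 209 = 733.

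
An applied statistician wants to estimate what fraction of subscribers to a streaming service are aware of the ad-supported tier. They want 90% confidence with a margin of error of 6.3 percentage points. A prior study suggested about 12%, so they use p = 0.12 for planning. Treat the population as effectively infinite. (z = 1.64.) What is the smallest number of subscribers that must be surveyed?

72

With p = 0.12, p(1−p) = 0.1056.
n = z²·p(1−p)/E² = 1.64² × 0.1056 / 0.063² = 2.6896 × 0.1056 / 0.003969 ≈ 71.56.
Rounding up gives n = 72.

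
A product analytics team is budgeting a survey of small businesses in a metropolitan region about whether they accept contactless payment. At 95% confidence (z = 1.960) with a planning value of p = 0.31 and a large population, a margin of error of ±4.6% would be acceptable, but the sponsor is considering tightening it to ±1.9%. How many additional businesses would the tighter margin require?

1888

At ±4.6%: n = 1.960² × 0.2139 / 0.046² ≈ 388.34 → 389.
At ±1.9%: n = 1.960² × 0.2139 / 0.019² ≈ 2276.23 → 2277.
Additional respondents: 2277 − 389 = 1888.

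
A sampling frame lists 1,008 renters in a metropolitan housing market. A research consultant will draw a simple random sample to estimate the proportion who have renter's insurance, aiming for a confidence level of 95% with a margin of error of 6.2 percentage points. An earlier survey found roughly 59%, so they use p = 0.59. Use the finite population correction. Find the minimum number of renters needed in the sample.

196

For 95% confidence, z = 1.960.
Unadjusted: n₀ = 1.960² × 0.59 × 0.41 / 0.062² ≈ 241.75, so n₀ = 242.
Finite population correction with N = 1,008: n = n₀ / (1 + (n₀−1)/N) = 242 / (1 + 241/1008) = 242 / 1.2391 ≈ 195.31.
Rounding up, n = 196.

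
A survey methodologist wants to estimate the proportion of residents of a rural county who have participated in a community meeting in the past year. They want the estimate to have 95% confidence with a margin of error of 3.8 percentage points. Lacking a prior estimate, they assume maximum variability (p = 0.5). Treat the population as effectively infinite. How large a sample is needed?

666

For 95% confidence, z = 1.96.
With p = 0.5, p(1−p) = 0.25.
n = z²·p(1−p)/E² = 1.96² × 0.2500 / 0.038² = 3.8416 × 0.2500 / 0.001444 ≈ 665.10.
Rounding up gives n = 666.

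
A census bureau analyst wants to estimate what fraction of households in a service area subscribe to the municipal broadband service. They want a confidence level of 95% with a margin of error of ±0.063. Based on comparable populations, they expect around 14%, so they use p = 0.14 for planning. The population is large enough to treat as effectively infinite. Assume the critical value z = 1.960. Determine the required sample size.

With p = 0.14, p(1−p) = 0.1204.
n = z²·p(1−p)/E² = 1.960² × 0.1204 / 0.063² = 3.8416 × 0.1204 / 0.003969 ≈ 116.54.
Rounding up gives n = 117.

117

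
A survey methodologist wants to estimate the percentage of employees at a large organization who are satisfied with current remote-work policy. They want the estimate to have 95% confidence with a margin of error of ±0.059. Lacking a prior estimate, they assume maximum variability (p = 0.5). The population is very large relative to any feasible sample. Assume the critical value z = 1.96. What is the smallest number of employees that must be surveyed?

With p = 0.5, p(1−p) = 0.25.
n = z²·p(1−p)/E² = 1.96² × 0.2500 / 0.059² = 3.8416 × 0.2500 / 0.003481 ≈ 275.90.
Rounding up gives n = 276.

276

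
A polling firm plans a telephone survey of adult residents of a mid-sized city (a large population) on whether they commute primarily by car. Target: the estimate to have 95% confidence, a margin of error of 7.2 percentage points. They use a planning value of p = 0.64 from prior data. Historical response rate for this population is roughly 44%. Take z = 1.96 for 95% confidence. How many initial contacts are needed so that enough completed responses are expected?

Completed interviews needed: n₀ = 1.96² × 0.2304 / 0.072² ≈ 170.74 → 171.
At a 44% response rate, contacts needed = 171 / 0.44 ≈ 388.64 → 389.

389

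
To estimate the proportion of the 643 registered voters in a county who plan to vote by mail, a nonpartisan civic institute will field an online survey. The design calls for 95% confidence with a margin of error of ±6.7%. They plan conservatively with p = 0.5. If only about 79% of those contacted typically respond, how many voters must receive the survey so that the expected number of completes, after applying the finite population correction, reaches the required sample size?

204

For 95% confidence, z = 1.960.
Completed interviews needed (unadjusted): n₀ = 1.960² × 0.2500 / 0.067² ≈ 213.95 → 214.
FPC for N = 643: n = 214 / (1 + 213/643) = 214 / 1.3313 ≈ 160.75 → 161.
At a 79% response rate, contacts needed = 161 / 0.79 ≈ 203.80 → 204.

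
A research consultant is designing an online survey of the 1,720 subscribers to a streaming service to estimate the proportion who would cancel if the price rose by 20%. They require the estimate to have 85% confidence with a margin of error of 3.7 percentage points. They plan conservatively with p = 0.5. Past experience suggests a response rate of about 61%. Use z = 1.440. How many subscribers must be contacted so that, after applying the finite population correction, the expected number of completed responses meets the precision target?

Completed interviews needed (unadjusted): n₀ = 1.440² × 0.2500 / 0.037² ≈ 378.67 → 379.
FPC for N = 1,720: n = 379 / (1 + 378/1720) = 379 / 1.2198 ≈ 310.71 → 311.
At a 61% response rate, contacts needed = 311 / 0.61 ≈ 509.84 → 510.

510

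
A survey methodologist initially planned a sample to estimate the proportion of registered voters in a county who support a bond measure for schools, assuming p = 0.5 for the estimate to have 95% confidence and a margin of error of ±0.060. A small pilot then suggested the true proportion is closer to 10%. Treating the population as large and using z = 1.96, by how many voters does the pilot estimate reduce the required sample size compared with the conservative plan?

170

Conservative (p = 0.5): n = 1.96² × 0.25 / 0.060² ≈ 266.78 → 267.
Using p = 0.10: p(1−p) = 0.0900, so n = 1.96² × 0.0900 / 0.060² ≈ 96.04 → 97.
Reduction: 267 − 97 = 170.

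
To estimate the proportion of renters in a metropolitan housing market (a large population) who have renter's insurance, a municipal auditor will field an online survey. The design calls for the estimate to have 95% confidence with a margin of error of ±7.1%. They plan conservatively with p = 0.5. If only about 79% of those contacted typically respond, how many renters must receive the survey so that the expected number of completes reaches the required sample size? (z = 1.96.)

242

Completed interviews needed: n₀ = 1.96² × 0.2500 / 0.071² ≈ 190.52 → 191.
At a 79% response rate, contacts needed = 191 / 0.79 ≈ 241.77 → 242.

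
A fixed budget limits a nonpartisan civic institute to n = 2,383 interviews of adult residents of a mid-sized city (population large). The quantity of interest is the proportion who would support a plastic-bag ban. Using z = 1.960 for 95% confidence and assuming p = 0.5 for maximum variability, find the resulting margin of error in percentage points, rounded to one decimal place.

SE(p̂) = √[p(1−p)/n] = √[0.2500/2383] = 0.01024.
E = z × SE = 1.960 × 0.01024 = 0.02008, or 2.0 percentage points.

2.0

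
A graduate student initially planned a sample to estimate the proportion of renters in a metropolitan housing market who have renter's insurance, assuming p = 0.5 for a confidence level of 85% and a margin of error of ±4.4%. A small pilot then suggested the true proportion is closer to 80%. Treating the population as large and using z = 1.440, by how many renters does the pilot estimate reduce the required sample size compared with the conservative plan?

96

Conservative (p = 0.5): n = 1.440² × 0.25 / 0.044² ≈ 267.77 → 268.
Using p = 0.80: p(1−p) = 0.1600, so n = 1.440² × 0.1600 / 0.044² ≈ 171.37 → 172.
Reduction: 268 − 172 = 96.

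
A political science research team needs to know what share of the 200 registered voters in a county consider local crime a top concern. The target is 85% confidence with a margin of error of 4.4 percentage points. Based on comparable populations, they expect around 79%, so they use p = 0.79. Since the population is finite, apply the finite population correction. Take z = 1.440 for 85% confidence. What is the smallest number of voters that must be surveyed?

Unadjusted: n₀ = 1.440² × 0.79 × 0.21 / 0.044² ≈ 177.69, so n₀ = 178.
Finite population correction with N = 200: n = n₀ / (1 + (n₀−1)/N) = 178 / (1 + 177/200) = 178 / 1.8850 ≈ 94.43.
Rounding up, n = 95.

95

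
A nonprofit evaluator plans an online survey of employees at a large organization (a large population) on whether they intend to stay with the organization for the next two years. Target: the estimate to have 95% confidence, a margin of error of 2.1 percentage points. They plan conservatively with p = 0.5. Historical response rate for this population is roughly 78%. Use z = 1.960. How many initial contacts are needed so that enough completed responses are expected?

2793

Completed interviews needed: n₀ = 1.960² × 0.2500 / 0.021² ≈ 2177.78 → 2178.
At a 78% response rate, contacts needed = 2178 / 0.78 ≈ 2792.31 → 2793.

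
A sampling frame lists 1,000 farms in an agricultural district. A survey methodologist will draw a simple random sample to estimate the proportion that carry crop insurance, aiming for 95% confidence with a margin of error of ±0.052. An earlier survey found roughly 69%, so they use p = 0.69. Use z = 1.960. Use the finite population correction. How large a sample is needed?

Unadjusted: n₀ = 1.960² × 0.69 × 0.31 / 0.052² ≈ 303.89, so n₀ = 304.
Finite population correction with N = 1,000: n = n₀ / (1 + (n₀−1)/N) = 304 / (1 + 303/1000) = 304 / 1.3030 ≈ 233.31.
Rounding up, n = 234.

234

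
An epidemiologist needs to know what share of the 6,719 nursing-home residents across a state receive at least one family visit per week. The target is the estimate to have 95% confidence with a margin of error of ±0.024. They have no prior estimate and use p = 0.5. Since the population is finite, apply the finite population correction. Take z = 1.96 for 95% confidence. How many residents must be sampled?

1337

Unadjusted: n₀ = 1.96² × 0.50 × 0.50 / 0.024² ≈ 1667.36, so n₀ = 1668.
Finite population correction with N = 6,719: n = n₀ / (1 + (n₀−1)/N) = 1668 / (1 + 1667/6719) = 1668 / 1.2481 ≈ 1336.43.
Rounding up, n = 1337.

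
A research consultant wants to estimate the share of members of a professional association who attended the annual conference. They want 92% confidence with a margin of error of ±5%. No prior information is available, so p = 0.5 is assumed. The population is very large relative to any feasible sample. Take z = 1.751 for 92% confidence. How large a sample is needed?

With p = 0.5, p(1−p) = 0.25.
n = z²·p(1−p)/E² = 1.751² × 0.2500 / 0.050² = 3.0660 × 0.2500 / 0.002500 ≈ 306.60.
Rounding up gives n = 307.

307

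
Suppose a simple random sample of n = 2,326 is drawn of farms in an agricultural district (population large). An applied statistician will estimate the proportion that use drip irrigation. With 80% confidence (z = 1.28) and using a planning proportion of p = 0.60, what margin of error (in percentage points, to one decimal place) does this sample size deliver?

SE(p̂) = √[p(1−p)/n] = √[0.2400/2326] = 0.01016.
E = z × SE = 1.28 × 0.01016 = 0.01300, or 1.3 percentage points.

1.3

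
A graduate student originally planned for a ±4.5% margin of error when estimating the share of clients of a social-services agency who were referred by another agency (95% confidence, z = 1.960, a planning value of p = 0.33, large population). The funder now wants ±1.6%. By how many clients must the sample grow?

At ±4.5%: n = 1.960² × 0.2211 / 0.045² ≈ 419.45 → 420.
At ±1.6%: n = 1.960² × 0.2211 / 0.016² ≈ 3317.88 → 3318.
Additional respondents: 3318 − 420 = 2898.

2898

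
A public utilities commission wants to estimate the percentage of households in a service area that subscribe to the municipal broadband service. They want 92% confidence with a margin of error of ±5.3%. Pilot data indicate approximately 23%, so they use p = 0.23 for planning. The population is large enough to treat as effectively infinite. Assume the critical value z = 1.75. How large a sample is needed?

194

With p = 0.23, p(1−p) = 0.1771.
n = z²·p(1−p)/E² = 1.75² × 0.1771 / 0.053² = 3.0625 × 0.1771 / 0.002809 ≈ 193.08.
Rounding up gives n = 194.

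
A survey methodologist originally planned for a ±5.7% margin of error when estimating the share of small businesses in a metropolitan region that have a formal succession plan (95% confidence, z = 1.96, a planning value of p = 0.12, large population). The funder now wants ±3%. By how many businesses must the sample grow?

At ±5.7%: n = 1.96² × 0.1056 / 0.057² ≈ 124.86 → 125.
At ±3%: n = 1.96² × 0.1056 / 0.030² ≈ 450.75 → 451.
Additional respondents: 451 − 125 = 326.

326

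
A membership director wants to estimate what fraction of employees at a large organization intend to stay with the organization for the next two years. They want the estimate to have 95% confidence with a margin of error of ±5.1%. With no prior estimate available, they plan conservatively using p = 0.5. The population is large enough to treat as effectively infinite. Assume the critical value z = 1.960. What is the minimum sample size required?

370

With p = 0.5, p(1−p) = 0.25.
n = z²·p(1−p)/E² = 1.960² × 0.2500 / 0.051² = 3.8416 × 0.2500 / 0.002601 ≈ 369.24.
Rounding up gives n = 370.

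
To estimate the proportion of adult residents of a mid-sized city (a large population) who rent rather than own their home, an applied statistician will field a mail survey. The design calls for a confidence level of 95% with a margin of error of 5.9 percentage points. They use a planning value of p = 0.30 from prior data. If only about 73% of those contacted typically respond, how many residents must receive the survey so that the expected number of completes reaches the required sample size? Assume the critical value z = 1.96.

318

Completed interviews needed: n₀ = 1.96² × 0.2100 / 0.059² ≈ 231.75 → 232.
At a 73% response rate, contacts needed = 232 / 0.73 ≈ 317.81 → 318.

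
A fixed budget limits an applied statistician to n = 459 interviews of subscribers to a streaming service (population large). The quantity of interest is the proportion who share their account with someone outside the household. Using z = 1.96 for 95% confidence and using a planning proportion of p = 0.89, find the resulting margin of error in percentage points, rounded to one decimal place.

SE(p̂) = √[p(1−p)/n] = √[0.0979/459] = 0.01460.
E = z × SE = 1.96 × 0.01460 = 0.02862, or 2.9 percentage points.

2.9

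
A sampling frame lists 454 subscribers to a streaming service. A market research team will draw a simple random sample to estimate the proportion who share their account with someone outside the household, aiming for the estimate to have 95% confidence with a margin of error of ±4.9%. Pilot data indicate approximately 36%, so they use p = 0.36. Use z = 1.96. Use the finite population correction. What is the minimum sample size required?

204

Unadjusted: n₀ = 1.96² × 0.36 × 0.64 / 0.049² ≈ 368.64, so n₀ = 369.
Finite population correction with N = 454: n = n₀ / (1 + (n₀−1)/N) = 369 / (1 + 368/454) = 369 / 1.8106 ≈ 203.80.
Rounding up, n = 204.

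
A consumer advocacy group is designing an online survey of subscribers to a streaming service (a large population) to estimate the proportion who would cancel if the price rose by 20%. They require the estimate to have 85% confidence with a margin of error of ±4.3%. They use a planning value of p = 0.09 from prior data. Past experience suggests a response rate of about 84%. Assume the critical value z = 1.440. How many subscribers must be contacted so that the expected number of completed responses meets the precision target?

Completed interviews needed: n₀ = 1.440² × 0.0819 / 0.043² ≈ 91.85 → 92.
At an 84% response rate, contacts needed = 92 / 0.84 ≈ 109.52 → 110.

110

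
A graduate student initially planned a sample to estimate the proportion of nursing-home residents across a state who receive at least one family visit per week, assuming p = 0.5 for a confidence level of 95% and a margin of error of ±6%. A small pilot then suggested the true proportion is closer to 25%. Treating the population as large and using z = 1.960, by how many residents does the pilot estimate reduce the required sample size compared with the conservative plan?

Conservative (p = 0.5): n = 1.960² × 0.25 / 0.060² ≈ 266.78 → 267.
Using p = 0.25: p(1−p) = 0.1875, so n = 1.960² × 0.1875 / 0.060² ≈ 200.08 → 201.
Reduction: 267 − 201 = 66.

66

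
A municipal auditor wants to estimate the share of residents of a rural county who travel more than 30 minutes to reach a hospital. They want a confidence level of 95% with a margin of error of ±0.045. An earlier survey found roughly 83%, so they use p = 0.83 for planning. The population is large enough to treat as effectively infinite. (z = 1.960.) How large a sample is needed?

With p = 0.83, p(1−p) = 0.1411.
n = z²·p(1−p)/E² = 1.960² × 0.1411 / 0.045² = 3.8416 × 0.1411 / 0.002025 ≈ 267.68.
Rounding up gives n = 268.

268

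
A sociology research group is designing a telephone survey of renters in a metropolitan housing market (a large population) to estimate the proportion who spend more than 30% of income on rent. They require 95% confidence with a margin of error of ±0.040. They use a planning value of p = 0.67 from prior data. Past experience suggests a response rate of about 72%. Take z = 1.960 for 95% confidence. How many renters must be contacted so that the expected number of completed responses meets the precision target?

738

Completed interviews needed: n₀ = 1.960² × 0.2211 / 0.040² ≈ 530.86 → 531.
At a 72% response rate, contacts needed = 531 / 0.72 ≈ 737.50 → 738.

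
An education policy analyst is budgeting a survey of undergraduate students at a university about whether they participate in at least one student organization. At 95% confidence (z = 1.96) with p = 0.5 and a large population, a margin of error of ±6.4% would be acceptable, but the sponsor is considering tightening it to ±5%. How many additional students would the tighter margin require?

150

At ±6.4%: n = 1.96² × 0.2500 / 0.064² ≈ 234.47 → 235.
At ±5%: n = 1.96² × 0.2500 / 0.050² ≈ 384.16 → 385.
Additional respondents: 385 − 235 = 150.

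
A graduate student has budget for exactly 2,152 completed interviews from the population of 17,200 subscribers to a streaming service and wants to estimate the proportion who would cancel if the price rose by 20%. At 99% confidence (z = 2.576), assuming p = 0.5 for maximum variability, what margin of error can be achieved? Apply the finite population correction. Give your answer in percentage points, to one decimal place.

Finite-population factor: (N−n)/(N−1) = (17200−2152)/(17200−1) = 0.8749.
SE(p̂) = √[p(1−p)/n · (N−n)/(N−1)] = √[0.2500/2152 × 0.8749] = 0.01008.
E = z × SE = 2.576 × 0.01008 = 0.02597 ≈ 2.6 percentage points.

2.6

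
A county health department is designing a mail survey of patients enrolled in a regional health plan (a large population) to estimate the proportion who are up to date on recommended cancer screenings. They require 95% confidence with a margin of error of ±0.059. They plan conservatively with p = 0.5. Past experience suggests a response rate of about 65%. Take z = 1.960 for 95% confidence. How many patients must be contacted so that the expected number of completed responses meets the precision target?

425

Completed interviews needed: n₀ = 1.960² × 0.2500 / 0.059² ≈ 275.90 → 276.
At a 65% response rate, contacts needed = 276 / 0.65 ≈ 424.62 → 425.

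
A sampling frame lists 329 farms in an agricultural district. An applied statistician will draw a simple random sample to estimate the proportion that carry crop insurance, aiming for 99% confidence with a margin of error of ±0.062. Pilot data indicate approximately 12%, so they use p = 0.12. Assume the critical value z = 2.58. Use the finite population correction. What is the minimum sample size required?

118

Unadjusted: n₀ = 2.58² × 0.12 × 0.88 / 0.062² ≈ 182.86, so n₀ = 183.
Finite population correction with N = 329: n = n₀ / (1 + (n₀−1)/N) = 183 / (1 + 182/329) = 183 / 1.5532 ≈ 117.82.
Rounding up, n = 118.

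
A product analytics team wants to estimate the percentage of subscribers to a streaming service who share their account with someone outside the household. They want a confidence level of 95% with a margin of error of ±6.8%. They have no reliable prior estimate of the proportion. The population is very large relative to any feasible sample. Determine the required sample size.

For 95% confidence, z = 1.960.
With no prior estimate, use p = 0.5, giving p(1−p) = 0.25.
n = z²·p(1−p)/E² = 1.960² × 0.2500 / 0.068² = 3.8416 × 0.2500 / 0.004624 ≈ 207.70.
Rounding up gives n = 208.

208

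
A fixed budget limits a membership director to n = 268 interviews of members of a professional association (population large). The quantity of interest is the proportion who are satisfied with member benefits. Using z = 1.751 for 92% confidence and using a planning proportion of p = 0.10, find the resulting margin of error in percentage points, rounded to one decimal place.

SE(p̂) = √[p(1−p)/n] = √[0.0900/268] = 0.01833.
E = z × SE = 1.751 × 0.01833 = 0.03209, or 3.2 percentage points.

3.2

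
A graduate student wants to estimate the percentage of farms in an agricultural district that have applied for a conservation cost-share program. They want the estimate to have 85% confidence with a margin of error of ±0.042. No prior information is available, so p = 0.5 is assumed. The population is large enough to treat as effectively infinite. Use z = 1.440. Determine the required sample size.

294

With p = 0.5, p(1−p) = 0.25.
n = z²·p(1−p)/E² = 1.440² × 0.2500 / 0.042² = 2.0736 × 0.2500 / 0.001764 ≈ 293.88.
Rounding up gives n = 294.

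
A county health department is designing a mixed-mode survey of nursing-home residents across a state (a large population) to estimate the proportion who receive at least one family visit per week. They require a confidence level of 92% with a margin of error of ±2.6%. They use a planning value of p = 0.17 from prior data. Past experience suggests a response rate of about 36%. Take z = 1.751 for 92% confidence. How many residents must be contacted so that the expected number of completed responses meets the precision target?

1778

Completed interviews needed: n₀ = 1.751² × 0.1411 / 0.026² ≈ 639.96 → 640.
At a 36% response rate, contacts needed = 640 / 0.36 ≈ 1777.78 → 1778.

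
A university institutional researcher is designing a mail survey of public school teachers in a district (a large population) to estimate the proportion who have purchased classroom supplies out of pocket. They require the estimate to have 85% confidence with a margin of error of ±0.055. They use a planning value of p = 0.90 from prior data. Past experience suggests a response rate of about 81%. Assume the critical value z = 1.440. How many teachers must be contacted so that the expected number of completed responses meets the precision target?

Completed interviews needed: n₀ = 1.440² × 0.0900 / 0.055² ≈ 61.69 → 62.
At an 81% response rate, contacts needed = 62 / 0.81 ≈ 76.54 → 77.

77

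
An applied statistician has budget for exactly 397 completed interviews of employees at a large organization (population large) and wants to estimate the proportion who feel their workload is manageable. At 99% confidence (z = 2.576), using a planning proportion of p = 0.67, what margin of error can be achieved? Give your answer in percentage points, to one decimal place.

6.1

SE(p̂) = √[p(1−p)/n] = √[0.2211/397] = 0.02360.
E = z × SE = 2.576 × 0.02360 = 0.06079, or 6.1 percentage points.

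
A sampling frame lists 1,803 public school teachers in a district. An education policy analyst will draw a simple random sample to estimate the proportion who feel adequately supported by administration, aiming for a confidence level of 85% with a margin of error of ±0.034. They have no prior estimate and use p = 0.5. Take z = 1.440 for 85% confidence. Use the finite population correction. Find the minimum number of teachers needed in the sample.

360

Unadjusted: n₀ = 1.440² × 0.50 × 0.50 / 0.034² ≈ 448.44, so n₀ = 449.
Finite population correction with N = 1,803: n = n₀ / (1 + (n₀−1)/N) = 449 / (1 + 448/1803) = 449 / 1.2485 ≈ 359.64.
Rounding up, n = 360.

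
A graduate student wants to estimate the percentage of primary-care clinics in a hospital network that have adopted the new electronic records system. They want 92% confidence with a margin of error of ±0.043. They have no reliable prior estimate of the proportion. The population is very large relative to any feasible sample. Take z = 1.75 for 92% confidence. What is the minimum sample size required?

415

With no prior estimate, use p = 0.5, giving p(1−p) = 0.25.
n = z²·p(1−p)/E² = 1.75² × 0.2500 / 0.043² = 3.0625 × 0.2500 / 0.001849 ≈ 414.08.
Rounding up gives n = 415.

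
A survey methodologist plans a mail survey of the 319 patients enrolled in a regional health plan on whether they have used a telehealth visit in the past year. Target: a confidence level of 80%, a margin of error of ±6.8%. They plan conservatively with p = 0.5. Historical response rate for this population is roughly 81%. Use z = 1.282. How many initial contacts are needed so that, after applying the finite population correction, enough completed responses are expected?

87

Completed interviews needed (unadjusted): n₀ = 1.282² × 0.2500 / 0.068² ≈ 88.86 → 89.
FPC for N = 319: n = 89 / (1 + 88/319) = 89 / 1.2759 ≈ 69.76 → 70.
At an 81% response rate, contacts needed = 70 / 0.81 ≈ 86.42 → 87.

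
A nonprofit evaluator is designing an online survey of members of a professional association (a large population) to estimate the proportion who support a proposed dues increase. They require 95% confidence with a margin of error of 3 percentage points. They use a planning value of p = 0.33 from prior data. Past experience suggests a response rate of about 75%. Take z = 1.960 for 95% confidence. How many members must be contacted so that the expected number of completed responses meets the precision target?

Completed interviews needed: n₀ = 1.960² × 0.2211 / 0.030² ≈ 943.75 → 944.
At a 75% response rate, contacts needed = 944 / 0.75 ≈ 1258.67 → 1259.

1259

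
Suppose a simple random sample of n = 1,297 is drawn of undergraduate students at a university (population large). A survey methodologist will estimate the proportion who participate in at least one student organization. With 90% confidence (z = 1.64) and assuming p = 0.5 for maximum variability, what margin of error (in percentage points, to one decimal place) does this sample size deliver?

2.3

SE(p̂) = √[p(1−p)/n] = √[0.2500/1297] = 0.01388.
E = z × SE = 1.64 × 0.01388 = 0.02277, or 2.3 percentage points.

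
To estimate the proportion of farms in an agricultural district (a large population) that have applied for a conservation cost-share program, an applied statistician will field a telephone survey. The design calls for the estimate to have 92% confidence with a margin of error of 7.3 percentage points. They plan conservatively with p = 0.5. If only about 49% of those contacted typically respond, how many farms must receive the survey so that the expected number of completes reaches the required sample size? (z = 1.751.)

294

Completed interviews needed: n₀ = 1.751² × 0.2500 / 0.073² ≈ 143.84 → 144.
At a 49% response rate, contacts needed = 144 / 0.49 ≈ 293.88 → 294.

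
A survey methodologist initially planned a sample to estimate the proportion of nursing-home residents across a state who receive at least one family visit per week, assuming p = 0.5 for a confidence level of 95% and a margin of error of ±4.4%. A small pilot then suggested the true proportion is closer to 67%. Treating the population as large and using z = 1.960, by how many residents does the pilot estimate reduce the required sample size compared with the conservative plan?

58

Conservative (p = 0.5): n = 1.960² × 0.25 / 0.044² ≈ 496.07 → 497.
Using p = 0.67: p(1−p) = 0.2211, so n = 1.960² × 0.2211 / 0.044² ≈ 438.73 → 439.
Reduction: 497 − 439 = 58.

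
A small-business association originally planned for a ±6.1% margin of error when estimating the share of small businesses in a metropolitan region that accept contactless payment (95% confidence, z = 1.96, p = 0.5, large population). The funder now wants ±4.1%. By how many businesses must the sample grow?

313

At ±6.1%: n = 1.96² × 0.2500 / 0.061² ≈ 258.10 → 259.
At ±4.1%: n = 1.96² × 0.2500 / 0.041² ≈ 571.33 → 572.
Additional respondents: 572 − 259 = 313.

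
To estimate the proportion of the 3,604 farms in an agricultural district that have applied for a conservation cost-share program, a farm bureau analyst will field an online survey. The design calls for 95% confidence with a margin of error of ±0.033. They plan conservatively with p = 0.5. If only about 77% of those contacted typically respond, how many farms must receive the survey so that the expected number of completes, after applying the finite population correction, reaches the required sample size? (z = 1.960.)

921

Completed interviews needed (unadjusted): n₀ = 1.960² × 0.2500 / 0.033² ≈ 881.91 → 882.
FPC for N = 3,604: n = 882 / (1 + 881/3604) = 882 / 1.2445 ≈ 708.75 → 709.
At a 77% response rate, contacts needed = 709 / 0.77 ≈ 920.78 → 921.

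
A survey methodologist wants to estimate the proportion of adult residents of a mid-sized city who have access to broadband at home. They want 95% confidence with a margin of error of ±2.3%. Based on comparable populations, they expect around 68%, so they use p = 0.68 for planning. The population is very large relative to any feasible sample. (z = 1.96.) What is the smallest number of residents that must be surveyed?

With p = 0.68, p(1−p) = 0.2176.
n = z²·p(1−p)/E² = 1.96² × 0.2176 / 0.023² = 3.8416 × 0.2176 / 0.000529 ≈ 1580.21.
Rounding up gives n = 1581.

1581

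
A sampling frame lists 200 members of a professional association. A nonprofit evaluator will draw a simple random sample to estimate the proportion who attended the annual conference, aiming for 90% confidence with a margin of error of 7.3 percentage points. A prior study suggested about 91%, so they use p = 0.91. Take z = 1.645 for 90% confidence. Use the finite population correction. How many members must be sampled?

Unadjusted: n₀ = 1.645² × 0.91 × 0.09 / 0.073² ≈ 41.59, so n₀ = 42.
Finite population correction with N = 200: n = n₀ / (1 + (n₀−1)/N) = 42 / (1 + 41/200) = 42 / 1.2050 ≈ 34.85.
Rounding up, n = 35.

35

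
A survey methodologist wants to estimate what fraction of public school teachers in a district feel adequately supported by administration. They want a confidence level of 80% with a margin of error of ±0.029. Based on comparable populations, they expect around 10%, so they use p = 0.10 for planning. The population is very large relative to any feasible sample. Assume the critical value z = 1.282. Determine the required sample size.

176

With p = 0.10, p(1−p) = 0.0900.
n = z²·p(1−p)/E² = 1.282² × 0.0900 / 0.029² = 1.6435 × 0.0900 / 0.000841 ≈ 175.88.
Rounding up gives n = 176.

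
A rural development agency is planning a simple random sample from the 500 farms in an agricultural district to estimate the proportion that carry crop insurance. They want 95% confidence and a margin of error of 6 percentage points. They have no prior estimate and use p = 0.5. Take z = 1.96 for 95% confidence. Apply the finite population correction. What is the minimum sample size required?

Unadjusted: n₀ = 1.96² × 0.50 × 0.50 / 0.060² ≈ 266.78, so n₀ = 267.
Finite population correction with N = 500: n = n₀ / (1 + (n₀−1)/N) = 267 / (1 + 266/500) = 267 / 1.5320 ≈ 174.28.
Rounding up, n = 175.

175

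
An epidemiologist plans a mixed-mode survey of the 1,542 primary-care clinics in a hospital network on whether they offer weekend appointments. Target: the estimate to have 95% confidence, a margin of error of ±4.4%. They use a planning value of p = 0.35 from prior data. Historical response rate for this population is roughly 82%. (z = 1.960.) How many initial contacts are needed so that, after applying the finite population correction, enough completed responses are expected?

Completed interviews needed (unadjusted): n₀ = 1.960² × 0.2275 / 0.044² ≈ 451.43 → 452.
FPC for N = 1,542: n = 452 / (1 + 451/1542) = 452 / 1.2925 ≈ 349.72 → 350.
At an 82% response rate, contacts needed = 350 / 0.82 ≈ 426.83 → 427.

427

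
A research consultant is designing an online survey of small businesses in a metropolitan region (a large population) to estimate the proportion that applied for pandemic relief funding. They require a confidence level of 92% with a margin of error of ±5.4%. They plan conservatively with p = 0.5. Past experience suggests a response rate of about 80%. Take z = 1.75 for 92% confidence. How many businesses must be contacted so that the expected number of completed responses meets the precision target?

Completed interviews needed: n₀ = 1.75² × 0.2500 / 0.054² ≈ 262.56 → 263.
At an 80% response rate, contacts needed = 263 / 0.80 ≈ 328.75 → 329.

329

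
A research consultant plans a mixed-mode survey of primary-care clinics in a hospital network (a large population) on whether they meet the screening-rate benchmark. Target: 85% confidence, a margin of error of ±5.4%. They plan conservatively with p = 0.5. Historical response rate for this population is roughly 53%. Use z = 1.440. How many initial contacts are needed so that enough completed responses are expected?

336

Completed interviews needed: n₀ = 1.440² × 0.2500 / 0.054² ≈ 177.78 → 178.
At a 53% response rate, contacts needed = 178 / 0.53 ≈ 335.85 → 336.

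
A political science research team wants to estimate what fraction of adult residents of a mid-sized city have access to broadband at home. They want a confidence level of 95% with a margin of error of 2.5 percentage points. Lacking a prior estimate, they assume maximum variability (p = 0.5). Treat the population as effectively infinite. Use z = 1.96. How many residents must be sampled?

With p = 0.5, p(1−p) = 0.25.
n = z²·p(1−p)/E² = 1.96² × 0.2500 / 0.025² = 3.8416 × 0.2500 / 0.000625 ≈ 1536.64.
Rounding up gives n = 1537.

1537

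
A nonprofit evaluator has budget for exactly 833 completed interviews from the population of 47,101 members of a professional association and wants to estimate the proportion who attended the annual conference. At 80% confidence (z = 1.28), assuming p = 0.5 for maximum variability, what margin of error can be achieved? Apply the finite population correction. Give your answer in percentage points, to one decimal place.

Finite-population factor: (N−n)/(N−1) = (47101−833)/(47101−1) = 0.9823.
SE(p̂) = √[p(1−p)/n · (N−n)/(N−1)] = √[0.2500/833 × 0.9823] = 0.01717.
E = z × SE = 1.28 × 0.01717 = 0.02198 ≈ 2.2 percentage points.

2.2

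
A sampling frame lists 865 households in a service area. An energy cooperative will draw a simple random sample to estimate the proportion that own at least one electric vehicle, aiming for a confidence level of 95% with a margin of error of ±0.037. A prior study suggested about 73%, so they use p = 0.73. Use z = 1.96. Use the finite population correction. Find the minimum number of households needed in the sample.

338

Unadjusted: n₀ = 1.96² × 0.73 × 0.27 / 0.037² ≈ 553.09, so n₀ = 554.
Finite population correction with N = 865: n = n₀ / (1 + (n₀−1)/N) = 554 / (1 + 553/865) = 554 / 1.6393 ≈ 337.95.
Rounding up, n = 338.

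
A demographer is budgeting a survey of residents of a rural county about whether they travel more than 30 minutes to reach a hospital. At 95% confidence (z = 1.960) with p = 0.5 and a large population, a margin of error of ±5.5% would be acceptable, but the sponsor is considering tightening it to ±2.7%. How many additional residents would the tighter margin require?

1000

At ±5.5%: n = 1.960² × 0.2500 / 0.055² ≈ 317.49 → 318.
At ±2.7%: n = 1.960² × 0.2500 / 0.027² ≈ 1317.42 → 1318.
Additional respondents: 1318 − 318 = 1000.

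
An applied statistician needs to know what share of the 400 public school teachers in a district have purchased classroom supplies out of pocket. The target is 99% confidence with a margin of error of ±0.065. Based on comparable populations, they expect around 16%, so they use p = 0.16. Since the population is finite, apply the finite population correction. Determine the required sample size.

For 99% confidence, z = 2.58.
Unadjusted: n₀ = 2.58² × 0.16 × 0.84 / 0.065² ≈ 211.74, so n₀ = 212.
Finite population correction with N = 400: n = n₀ / (1 + (n₀−1)/N) = 212 / (1 + 211/400) = 212 / 1.5275 ≈ 138.79.
Rounding up, n = 139.

139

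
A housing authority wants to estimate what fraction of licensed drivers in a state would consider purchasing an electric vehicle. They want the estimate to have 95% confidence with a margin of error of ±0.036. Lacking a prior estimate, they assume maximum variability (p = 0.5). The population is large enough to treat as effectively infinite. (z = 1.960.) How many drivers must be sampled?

With p = 0.5, p(1−p) = 0.25.
n = z²·p(1−p)/E² = 1.960² × 0.2500 / 0.036² = 3.8416 × 0.2500 / 0.001296 ≈ 741.05.
Rounding up gives n = 742.

742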